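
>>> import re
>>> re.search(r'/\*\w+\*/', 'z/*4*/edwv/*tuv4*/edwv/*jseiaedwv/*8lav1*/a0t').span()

(1, 6)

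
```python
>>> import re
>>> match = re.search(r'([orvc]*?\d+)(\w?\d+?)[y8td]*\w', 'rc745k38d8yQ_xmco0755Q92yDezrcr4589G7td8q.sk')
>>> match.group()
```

'rc745k38d8yQ'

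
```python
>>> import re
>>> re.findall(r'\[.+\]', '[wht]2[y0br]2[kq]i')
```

Matches: at [0:17] → '[wht]2[y0br]2[kq]'.
No capturing groups, so `findall` returns the 1 full match string.

['[wht]2[y0br]2[kq]']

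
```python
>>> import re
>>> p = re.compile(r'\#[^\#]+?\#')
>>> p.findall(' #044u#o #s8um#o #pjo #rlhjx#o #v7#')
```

Matches: at [1:7] → '#044u#'; at [9:15] → '#s8um#'; at [17:23] → '#pjo #'; at [28:32] → '#o #'.
With no groups in the pattern, `findall` gives back each whole match — 4 here.

['#044u#', '#s8um#', '#pjo #', '#o #']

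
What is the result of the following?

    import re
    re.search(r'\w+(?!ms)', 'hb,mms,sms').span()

Because the assertion is negative and zero-width, positions next to the forbidden text are skipped.
Unlike `match`, `search` isn't anchored — it looks for the pattern anywhere in the string.
The match spans [0:2] → 'hb'.

(0, 2)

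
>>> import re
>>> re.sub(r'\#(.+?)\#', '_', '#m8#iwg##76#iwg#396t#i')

Because the quantifier is non-greedy, it stops expanding at the earliest point where the rest of the pattern can succeed.
Matches: at [0:4] → '#m8#'; at [7:12] → '##76#'; at [15:21] → '#396t#'.
Every occurrence is swapped for '_'.

'_iwg_iwg_i'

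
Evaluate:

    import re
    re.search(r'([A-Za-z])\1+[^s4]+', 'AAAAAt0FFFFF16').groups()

('A',)

The match spans [0:14] → 'AAAAAt0FFFFF16'.
Captured: group 1 = 'A'.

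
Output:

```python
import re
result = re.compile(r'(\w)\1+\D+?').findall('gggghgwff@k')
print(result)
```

`\1` is not a pattern — it's the concrete string captured by group 1, re-applied verbatim.
Matches: at [0:5] match 'ggggh', group 1 = 'g'; at [7:10] match 'ff@', group 1 = 'f'.
Because there's exactly one group, `findall` drops the full match and keeps group 1 from each hit.

['g', 'f']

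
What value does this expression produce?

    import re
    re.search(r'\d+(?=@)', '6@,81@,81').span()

The lookaround is zero-width — it requires the adjacent text to match without consuming it, so the asserted text isn't part of the match.
`search` walks the string left to right and returns the first match it finds.
The match spans [0:1] → '6'.

(0, 1)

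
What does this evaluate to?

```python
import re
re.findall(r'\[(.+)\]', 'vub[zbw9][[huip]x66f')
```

With a single group, `findall` returns only what that group captured — 1 item.

['zbw9][[huip']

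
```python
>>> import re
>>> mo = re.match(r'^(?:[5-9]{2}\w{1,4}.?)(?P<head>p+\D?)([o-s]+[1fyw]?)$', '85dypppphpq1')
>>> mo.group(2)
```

Pattern: anchored at the start of the string; then exactly 2 of a character in [5-9], then 1 to 4 of a word character, then optionally any character (non-capturing group); then one or more of a literal 'p', then optionally a non-digit (captured as 'head'); then one or more of a character in [o-s], then optionally one of [1fyw] (captured); then anchored at the end.
With `match`, the pattern is implicitly anchored at the beginning.
The match spans [0:12] → '85dypppphpq1'.
Captured: group 1 = 'ph', group 2 = 'pq1'.

'pq1'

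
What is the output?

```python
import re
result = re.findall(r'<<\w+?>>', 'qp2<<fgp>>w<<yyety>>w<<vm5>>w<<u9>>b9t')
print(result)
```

['<<fgp>>', '<<yyety>>', '<<vm5>>', '<<u9>>']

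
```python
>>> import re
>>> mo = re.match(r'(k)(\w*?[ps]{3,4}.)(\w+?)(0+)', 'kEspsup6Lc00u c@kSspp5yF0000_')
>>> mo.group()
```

'kEspsup6Lc00'

`re.match` only tries the pattern at the start of the string.
The match spans [0:12] → 'kEspsup6Lc00'.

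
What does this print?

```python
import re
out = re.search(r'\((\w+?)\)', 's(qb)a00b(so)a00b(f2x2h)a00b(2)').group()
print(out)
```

`search` walks the string left to right and returns the first match it finds.
The match spans [1:5] → '(qb)'.
Captured: group 1 = 'qb'.

(qb)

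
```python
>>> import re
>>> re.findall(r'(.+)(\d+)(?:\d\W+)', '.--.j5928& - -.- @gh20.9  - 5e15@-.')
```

This matches one or more of any character (captured); then one or more of a digit (captured); then a digit, then one or more of a non-word character (non-capturing group).
2 groups means the one result is a tuple of 2 captured strings — 1 here.

[('.--.j5928& - -.- @gh20.9  - 5e', '1')]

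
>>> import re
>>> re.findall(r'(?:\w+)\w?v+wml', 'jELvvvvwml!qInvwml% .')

['jELvvvvwml', 'qInvwml']

Pattern: one or more of a word character (non-capturing group); then optionally a word character; then one or more of the literal 'v', then the literal 'wml'.
No capturing groups, so `findall` returns the 2 full match strings.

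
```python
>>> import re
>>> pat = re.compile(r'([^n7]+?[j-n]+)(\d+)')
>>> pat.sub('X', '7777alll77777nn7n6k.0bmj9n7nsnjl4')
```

'7777Xnn7nXn7nX'

Lazy quantifiers expand one character at a time until the remainder of the pattern can match.
Every occurrence is swapped for 'X'.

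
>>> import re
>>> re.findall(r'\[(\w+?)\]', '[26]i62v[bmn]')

['26', 'bmn']

With a single group, `findall` returns only what that group captured — 2 items.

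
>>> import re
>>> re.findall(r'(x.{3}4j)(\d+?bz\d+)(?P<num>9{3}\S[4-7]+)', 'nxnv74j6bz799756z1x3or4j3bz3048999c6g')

[('x3or4j', '3bz3048', '999c6')]

Pattern: the literal 'x', then exactly 3 of any character, then the literal '4j' (captured); then one or more of a digit (lazy), then the literal 'bz', then one or more of a digit (captured); then exactly 3 of a literal '9', then a non-whitespace character, then one or more of a character in [4-7] (captured as 'num').
Walking the string: at [18:36] match 'x3or4j3bz3048999c6', groups = ('x3or4j', '3bz3048', '999c6').
With 3 capturing groups, `findall` returns a 3-tuple per match.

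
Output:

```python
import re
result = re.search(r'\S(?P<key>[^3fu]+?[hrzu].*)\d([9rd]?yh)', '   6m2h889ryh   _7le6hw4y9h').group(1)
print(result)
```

m2h88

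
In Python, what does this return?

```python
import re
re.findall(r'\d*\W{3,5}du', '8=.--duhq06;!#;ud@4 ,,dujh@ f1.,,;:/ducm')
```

Pattern: zero or more of a digit; then 3 to 5 of a non-word character, then the literal 'du'.
Scanning left to right: at [0:7] → '8=.--du'; at [18:24] → '4 ,,du'; at [31:38] → ',,;:/du'.
With no groups in the pattern, `findall` gives back each whole match — 3 here.

['8=.--du', '4 ,,du', ',,;:/du']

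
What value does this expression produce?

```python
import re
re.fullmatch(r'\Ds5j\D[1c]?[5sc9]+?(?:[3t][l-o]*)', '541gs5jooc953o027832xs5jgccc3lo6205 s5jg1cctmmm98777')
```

Pattern: a non-digit, then the literal 's5j', then a non-digit; then optionally one of [1c], then one or more of one of [5sc9] (lazy); then one of [3t], then zero or more of a character in [l-o] (non-capturing group).
`fullmatch` succeeds only if the pattern covers the string from start to end.
Here the pattern can't cover the whole string, so the call returns None.

None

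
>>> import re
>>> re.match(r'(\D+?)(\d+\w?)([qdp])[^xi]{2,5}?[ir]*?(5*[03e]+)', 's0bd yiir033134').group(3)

The match spans [0:12] → 's0bd yiir033'.
Captured: group 1 = 's', group 2 = '0b', group 3 = 'd', group 4 = '033'.

'd'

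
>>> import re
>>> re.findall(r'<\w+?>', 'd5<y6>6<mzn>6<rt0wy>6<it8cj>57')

`findall` yields the raw match text (4 of them) because the pattern has no groups.

['<y6>', '<mzn>', '<rt0wy>', '<it8cj>']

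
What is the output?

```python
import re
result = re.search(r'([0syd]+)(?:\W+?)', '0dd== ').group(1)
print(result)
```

0dd

Pattern: one or more of one of [0syd] (captured); then one or more of a non-word character (lazy) (non-capturing group).
Lazy quantifiers expand one character at a time until the remainder of the pattern can match.
Unlike `match`, `search` isn't anchored — it looks for the pattern anywhere in the string.
The match spans [0:4] → '0dd='.
Captured: group 1 = '0dd'.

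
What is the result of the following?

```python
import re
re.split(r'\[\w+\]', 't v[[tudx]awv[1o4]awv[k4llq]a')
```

['t v[', 'awv', 'awv', 'a']

Each match becomes a cut point; 4 segments remain.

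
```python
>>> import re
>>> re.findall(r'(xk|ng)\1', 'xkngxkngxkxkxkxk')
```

['xk', 'xk']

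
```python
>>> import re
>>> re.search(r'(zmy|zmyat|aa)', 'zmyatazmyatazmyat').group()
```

'zmy'

`|` is ordered: at each position the engine commits to the first alternative that works.
The match spans [0:3] → 'zmy'.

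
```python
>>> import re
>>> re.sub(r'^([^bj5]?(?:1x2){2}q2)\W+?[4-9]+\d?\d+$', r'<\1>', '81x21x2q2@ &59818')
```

Pattern: anchored at the start of the string; then optionally any character except [bj5], then the literal '1x2' repeated 2 times, then the literal 'q2' (captured); then one or more of a non-word character (lazy); then one or more of a character in [4-9]; then optionally a digit, then one or more of a digit; then anchored at the end.
The replacement refers to a captured group, so each match is rewritten using its own captured text.

'<81x21x2q2>'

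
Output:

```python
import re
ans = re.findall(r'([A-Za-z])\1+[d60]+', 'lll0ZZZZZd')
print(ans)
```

['l', 'Z']

`\1` has to match the exact text group 1 already captured.
With a single group, `findall` returns only what that group captured — 2 items.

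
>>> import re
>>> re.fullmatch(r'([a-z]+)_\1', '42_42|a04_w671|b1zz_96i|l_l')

None

After group 1 captures some text, `\1` only succeeds where that same text appears again.
`re.fullmatch` requires the pattern to consume the entire string.
Here the pattern can't cover the whole string, so the call returns None.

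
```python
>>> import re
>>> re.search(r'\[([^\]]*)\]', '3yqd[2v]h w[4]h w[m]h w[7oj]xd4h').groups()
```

The match spans [4:8] → '[2v]'.
Captured: group 1 = '2v'.

('2v',)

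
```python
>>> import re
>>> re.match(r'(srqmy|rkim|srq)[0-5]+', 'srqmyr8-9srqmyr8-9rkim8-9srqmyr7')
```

None

With `match`, the pattern is implicitly anchored at the beginning.
Here the pattern fails at index 0, so the call returns None.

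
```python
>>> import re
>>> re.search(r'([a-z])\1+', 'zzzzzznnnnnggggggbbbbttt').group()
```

'zzzzzz'

After group 1 captures some text, `\1` only succeeds where that same text appears again.
`re.search` tries every starting position until one works.
The match spans [0:6] → 'zzzzzz'.
Captured: group 1 = 'z'.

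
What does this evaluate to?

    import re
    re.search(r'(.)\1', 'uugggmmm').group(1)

'u'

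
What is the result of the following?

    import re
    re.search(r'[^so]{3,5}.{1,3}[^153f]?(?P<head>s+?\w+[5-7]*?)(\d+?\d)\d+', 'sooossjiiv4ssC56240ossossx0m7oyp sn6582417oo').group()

The pattern matches 3 to 5 of any character except [so], then 1 to 3 of any character, then optionally any character except [153f]; then one or more of the literal 's' (lazy), then one or more of a word character, then zero or more of a character in [5-7] (lazy) (captured as 'head'); then one or more of a digit (lazy), then a digit (captured); then one or more of a digit.
`re.search` tries every starting position until one works.
The match spans [6:19] → 'jiiv4ssC56240'.
Captured: group 1 = 'sC56', group 2 = '24'.

'jiiv4ssC56240'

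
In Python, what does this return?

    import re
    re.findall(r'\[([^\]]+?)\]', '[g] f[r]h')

With a single group, `findall` returns only what that group captured — 2 items.

['g', 'r']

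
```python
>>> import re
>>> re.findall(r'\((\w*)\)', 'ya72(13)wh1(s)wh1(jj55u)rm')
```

['13', 's', 'jj55u']

Scanning left to right: at [4:8] match '(13)', group 1 = '13'; at [11:14] match '(s)', group 1 = 's'; at [17:24] match '(jj55u)', group 1 = 'jj55u'.
With a single group, `findall` returns only what that group captured — 3 items.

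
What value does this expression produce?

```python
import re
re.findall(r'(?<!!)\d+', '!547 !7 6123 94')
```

['47', '6123', '94']

A negative assertion filters positions out without eating any characters.
Scanning left to right: at [2:4] → '47'; at [8:12] → '6123'; at [13:15] → '94'.
`findall` yields the raw match text (3 of them) because the pattern has no groups.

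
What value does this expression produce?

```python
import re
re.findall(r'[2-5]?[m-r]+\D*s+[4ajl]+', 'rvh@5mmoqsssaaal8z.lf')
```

['5mmoqsssaaal']

The pattern matches optionally a character in [2-5], then one or more of a character in [m-r], then zero or more of a non-digit; then one or more of the literal 's', then one or more of one of [4ajl].
No capturing groups, so `findall` returns the 1 full match string.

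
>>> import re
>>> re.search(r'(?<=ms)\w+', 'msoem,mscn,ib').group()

The positive lookaround only admits positions where the adjacent text matches; those characters stay outside the span.
`re.search` scans for the first position where the pattern succeeds.
The match spans [2:5] → 'oem'.

'oem'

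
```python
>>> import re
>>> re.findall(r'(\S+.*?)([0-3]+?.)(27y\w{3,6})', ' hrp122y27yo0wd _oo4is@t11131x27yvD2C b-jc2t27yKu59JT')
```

[('hrp122y27yo0wd _oo4is@t', '11131x', '27yvD2C'), ('b-jc', '2t', '27yKu59JT')]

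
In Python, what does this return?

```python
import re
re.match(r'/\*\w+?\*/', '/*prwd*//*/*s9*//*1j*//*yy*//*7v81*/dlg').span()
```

`re.match` won't scan ahead — the pattern has to work from the very first character.
The match spans [0:8] → '/*prwd*/'.

(0, 8)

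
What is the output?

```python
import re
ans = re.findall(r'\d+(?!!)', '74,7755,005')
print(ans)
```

Because the assertion is negative and zero-width, positions next to the forbidden text are skipped.
Walking the string: at [0:2] → '74'; at [3:7] → '7755'; at [8:11] → '005'.
`findall` yields the raw match text (3 of them) because the pattern has no groups.

['74', '7755', '005']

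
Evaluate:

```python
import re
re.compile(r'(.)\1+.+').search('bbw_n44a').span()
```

After group 1 captures some text, `\1` only succeeds where that same text appears again.
`search` walks the string left to right and returns the first match it finds.
The match spans [0:8] → 'bbw_n44a'.
Captured: group 1 = 'b'.

(0, 8)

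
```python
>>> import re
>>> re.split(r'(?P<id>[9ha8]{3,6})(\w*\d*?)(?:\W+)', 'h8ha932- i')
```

The pattern matches 3 to 6 of one of [9ha8] (captured as 'id'); then zero or more of a word character, then zero or more of a digit (lazy) (captured); then one or more of a non-word character (non-capturing group).
Matches to split on: at [0:9] → 'h8ha932- '.
Because the pattern has a capturing group, `split` also inserts each captured text between the pieces.

['', 'h8ha9', '32', 'i']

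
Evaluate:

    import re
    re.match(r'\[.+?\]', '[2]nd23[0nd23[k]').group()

`re.match` won't scan ahead — the pattern has to work from the very first character.
The match spans [0:3] → '[2]'.

'[2]'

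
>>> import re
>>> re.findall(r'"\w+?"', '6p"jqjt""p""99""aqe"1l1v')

`findall` yields the raw match text (4 of them) because the pattern has no groups.

['"jqjt"', '"p"', '"99"', '"aqe"']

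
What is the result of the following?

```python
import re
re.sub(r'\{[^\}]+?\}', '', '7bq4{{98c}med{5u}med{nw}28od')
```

Every occurrence is swapped for ''.

'7bq4medmed28od'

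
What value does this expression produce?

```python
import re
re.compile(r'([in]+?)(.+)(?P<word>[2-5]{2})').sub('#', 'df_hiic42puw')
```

'df_h#puw'

This matches one or more of one of [in] (lazy) (captured); then one or more of any character (captured); then exactly 2 of a character in [2-5] (captured as 'word').
Every occurrence is swapped for '#'.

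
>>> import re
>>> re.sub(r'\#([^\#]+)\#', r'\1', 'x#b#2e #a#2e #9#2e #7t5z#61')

Matches: at [1:4] → '#b#'; at [7:10] → '#a#'; at [13:16] → '#9#'; at [19:25] → '#7t5z#'.
Each match is replaced using the text its own group 1 captured.

'xb2e a2e 92e 7t5z61'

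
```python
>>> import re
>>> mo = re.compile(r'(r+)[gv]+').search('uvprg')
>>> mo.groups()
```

The pattern matches one or more of a literal 'r' (captured); then one or more of one of [gv].
`re.search` tries every starting position until one works.
The match spans [3:5] → 'rg'.
Captured: group 1 = 'r'.

('r',)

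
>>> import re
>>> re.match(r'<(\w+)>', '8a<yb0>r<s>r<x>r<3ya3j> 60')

None

`re.match` only tries the pattern at the start of the string.
Here position 0 doesn't satisfy it, so the call returns None.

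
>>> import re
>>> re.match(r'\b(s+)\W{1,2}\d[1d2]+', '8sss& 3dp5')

None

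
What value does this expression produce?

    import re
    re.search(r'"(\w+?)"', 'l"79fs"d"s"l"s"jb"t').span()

(1, 7)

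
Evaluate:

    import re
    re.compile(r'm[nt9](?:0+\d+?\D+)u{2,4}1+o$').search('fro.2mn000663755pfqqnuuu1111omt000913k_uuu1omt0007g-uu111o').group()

This matches a literal 'm', then one of [nt9]; then one or more of the literal '0', then one or more of a digit (lazy), then one or more of a non-digit (non-capturing group); then 2 to 4 of a literal 'u', then one or more of a literal '1', then the literal 'o'; then anchored at the end.
Unlike `match`, `search` isn't anchored — it looks for the pattern anywhere in the string.
The match spans [44:58] → 'mt0007g-uu111o'.

'mt0007g-uu111o'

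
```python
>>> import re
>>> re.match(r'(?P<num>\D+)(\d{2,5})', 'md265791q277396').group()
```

'md26579'

This matches one or more of a non-digit (captured as 'num'); then 2 to 5 of a digit (captured).
`re.match` only tries the pattern at the start of the string.
The match spans [0:7] → 'md26579'.
Captured: group 1 = 'md', group 2 = '26579'.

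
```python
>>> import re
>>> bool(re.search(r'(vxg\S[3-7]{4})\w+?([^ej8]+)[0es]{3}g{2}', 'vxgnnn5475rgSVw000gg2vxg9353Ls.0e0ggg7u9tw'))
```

False

Here nothing in the string fits, so the call returns None, and `bool(None)` is False.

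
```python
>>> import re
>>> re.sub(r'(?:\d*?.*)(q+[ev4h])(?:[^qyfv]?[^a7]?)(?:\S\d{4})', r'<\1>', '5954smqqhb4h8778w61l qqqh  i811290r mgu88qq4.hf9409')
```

'<q4>'

Pattern: zero or more of a digit (lazy), then zero or more of any character (non-capturing group); then one or more of a literal 'q', then one of [ev4h] (captured); then optionally any character except [qyfv], then optionally any character except [a7] (non-capturing group); then a non-whitespace character, then exactly 4 of a digit (non-capturing group).
The replacement refers to a captured group, so each match is rewritten using its own captured text.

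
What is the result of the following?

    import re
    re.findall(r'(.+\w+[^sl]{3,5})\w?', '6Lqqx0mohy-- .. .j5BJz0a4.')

['6Lqqx0mohy-- .. .j5BJz0a4.']

The pattern matches one or more of any character, then one or more of a word character, then 3 to 5 of any character except [sl] (captured); then optionally a word character.
One capturing group, so `findall` returns just the captured substring from the one match — 1 in all.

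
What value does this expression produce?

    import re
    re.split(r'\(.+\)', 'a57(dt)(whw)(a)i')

['a57', 'i']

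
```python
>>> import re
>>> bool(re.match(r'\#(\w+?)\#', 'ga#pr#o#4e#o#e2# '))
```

False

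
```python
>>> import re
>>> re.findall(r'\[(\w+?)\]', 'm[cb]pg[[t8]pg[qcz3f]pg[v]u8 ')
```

['cb', 't8', 'qcz3f', 'v']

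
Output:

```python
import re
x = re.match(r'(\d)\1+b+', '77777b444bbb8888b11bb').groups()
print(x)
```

`\1` is not a pattern — it's the concrete string captured by group 1, re-applied verbatim.
`re.match` only tries the pattern at the start of the string.
The match spans [0:6] → '77777b'.
Captured: group 1 = '7'.

('7',)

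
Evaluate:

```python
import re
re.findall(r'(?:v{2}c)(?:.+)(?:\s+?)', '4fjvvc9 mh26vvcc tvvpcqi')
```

['vvc9 mh26vvcc ']

This matches exactly 2 of a literal 'v', then a literal 'c' (non-capturing group); then one or more of any character (non-capturing group); then one or more of whitespace (lazy) (non-capturing group).
Scanning left to right: at [3:17] → 'vvc9 mh26vvcc '.
Since nothing is captured, `findall` lists the 1 matched substring directly.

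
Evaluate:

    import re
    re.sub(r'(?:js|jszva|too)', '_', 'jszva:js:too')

'_zva:_:_'

The regex engine tests alternatives in the order written; an earlier branch that matches wins even if a later one would match more.
`sub` substitutes '_' at each match site.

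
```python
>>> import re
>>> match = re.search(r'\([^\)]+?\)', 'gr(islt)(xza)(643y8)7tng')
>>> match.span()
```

`re.search` tries every starting position until one works.
The match spans [2:8] → '(islt)'.

(2, 8)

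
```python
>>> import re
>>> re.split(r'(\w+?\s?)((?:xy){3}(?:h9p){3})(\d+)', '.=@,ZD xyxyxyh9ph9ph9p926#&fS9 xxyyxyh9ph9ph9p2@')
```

['.=@,', 'ZD ', 'xyxyxyh9ph9ph9p', '926', '#&fS9 xxyyxyh9ph9ph9p2@']

This matches one or more of a word character (lazy), then optionally whitespace (captured); then the literal 'xy' repeated 3 times, then the literal 'h9p' repeated 3 times (captured); then one or more of a digit (captured).
Matches to split on: at [4:25] → 'ZD xyxyxyh9ph9ph9p926'.
Because the pattern has a capturing group, `split` also inserts each captured text between the pieces.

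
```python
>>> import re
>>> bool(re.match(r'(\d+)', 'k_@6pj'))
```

False

Pattern: one or more of a digit (captured).
`re.match` only tries the pattern at the start of the string.
Here the string doesn't start with a match, so the call returns None, and `bool(None)` is False.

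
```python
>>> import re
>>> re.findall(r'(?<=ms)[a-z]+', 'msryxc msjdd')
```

['ryxc', 'jdd']

Lookahead/lookbehind check context without consuming it, so the matched span excludes the asserted characters.
Walking the string: at [2:6] → 'ryxc'; at [9:12] → 'jdd'.
`findall` yields the raw match text (2 of them) because the pattern has no groups.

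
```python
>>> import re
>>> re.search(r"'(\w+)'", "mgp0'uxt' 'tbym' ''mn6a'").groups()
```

('uxt',)

The match spans [4:9] → "'uxt'".
Captured: group 1 = 'uxt'.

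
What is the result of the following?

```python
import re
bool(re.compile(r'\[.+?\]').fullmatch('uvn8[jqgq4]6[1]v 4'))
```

`fullmatch` succeeds only if the pattern covers the string from start to end.
Here the string isn't matched end-to-end, so the call returns None, and `bool(None)` is False.

False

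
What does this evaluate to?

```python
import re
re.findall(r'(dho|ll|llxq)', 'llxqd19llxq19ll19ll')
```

['ll', 'll', 'll', 'll']

Branches in `(...|...)` are attempted left-to-right; the first branch that allows the whole pattern to succeed is taken.
One capturing group, so `findall` returns just the captured substring from each match — 4 in all.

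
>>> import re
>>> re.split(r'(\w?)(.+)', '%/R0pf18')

['', '', '%/R0pf18', '']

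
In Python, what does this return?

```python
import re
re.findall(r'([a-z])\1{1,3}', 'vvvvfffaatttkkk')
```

['v', 'f', 'a', 't', 'k']

A backreference is literal: `\1` must see the identical characters the first group matched.
Matches: at [0:4] match 'vvvv', group 1 = 'v'; at [4:7] match 'fff', group 1 = 'f'; at [7:9] match 'aa', group 1 = 'a'; at [9:12] match 'ttt', group 1 = 't'; at [12:15] match 'kkk', group 1 = 'k'.
One capturing group, so `findall` returns just the captured substring from each match — 5 in all.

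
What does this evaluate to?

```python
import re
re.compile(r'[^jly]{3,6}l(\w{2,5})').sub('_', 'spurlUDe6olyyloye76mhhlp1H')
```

Pattern: 3 to 6 of any character except [jly], then a literal 'l'; then 2 to 5 of a word character (captured).
Matches: at [0:10] → 'spurlUDe6o'; at [16:26] → 'e76mhhlp1H'.
`sub` substitutes '_' at each match site.

'_lyyloy_'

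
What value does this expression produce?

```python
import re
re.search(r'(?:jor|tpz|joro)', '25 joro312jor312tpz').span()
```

(3, 6)

`|` is ordered: at each position the engine commits to the first alternative that works.
The match spans [3:6] → 'jor'.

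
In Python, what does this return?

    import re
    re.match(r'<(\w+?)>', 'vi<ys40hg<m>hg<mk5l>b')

None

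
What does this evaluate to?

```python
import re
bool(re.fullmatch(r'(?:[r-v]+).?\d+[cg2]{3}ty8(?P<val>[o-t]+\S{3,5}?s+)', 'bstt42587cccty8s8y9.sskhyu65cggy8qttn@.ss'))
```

The pattern matches one or more of a character in [r-v] (non-capturing group); then optionally any character; then one or more of a digit, then exactly 3 of one of [cg2], then the literal 'ty8'; then one or more of a character in [o-t], then 3 to 5 of a non-whitespace character (lazy), then one or more of the literal 's' (captured as 'val').
`re.fullmatch` requires the pattern to consume the entire string.
Here the pattern can't cover the whole string, so the call returns None, and `bool(None)` is False.

False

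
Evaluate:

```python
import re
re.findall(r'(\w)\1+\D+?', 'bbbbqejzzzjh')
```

After group 1 captures some text, `\1` only succeeds where that same text appears again.
With a single group, `findall` returns only what that group captured — 2 items.

['b', 'z']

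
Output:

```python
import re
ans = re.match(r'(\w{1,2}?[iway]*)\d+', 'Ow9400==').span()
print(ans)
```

This matches 1 to 2 of a word character (lazy), then zero or more of one of [iway] (captured); then one or more of a digit.
With `match`, the pattern is implicitly anchored at the beginning.
The match spans [0:6] → 'Ow9400'.
Captured: group 1 = 'Ow'.

(0, 6)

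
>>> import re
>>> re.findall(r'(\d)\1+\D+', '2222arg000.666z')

['2', '0', '6']

After group 1 captures some text, `\1` only succeeds where that same text appears again.
Scanning left to right: at [0:7] match '2222arg', group 1 = '2'; at [7:11] match '000.', group 1 = '0'; at [11:15] match '666z', group 1 = '6'.
One capturing group, so `findall` returns just the captured substring from each match — 3 in all.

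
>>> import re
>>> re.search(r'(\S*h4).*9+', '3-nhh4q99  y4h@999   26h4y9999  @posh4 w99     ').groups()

('3-nhh4',)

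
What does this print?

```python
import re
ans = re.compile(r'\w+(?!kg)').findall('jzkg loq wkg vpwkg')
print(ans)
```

A negative assertion filters positions out without eating any characters.
`findall` yields the raw match text (4 of them) because the pattern has no groups.

['jzkg', 'loq', 'wkg', 'vpwkg']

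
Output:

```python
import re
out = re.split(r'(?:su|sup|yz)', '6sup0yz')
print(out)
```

['6', 'p0', '']

Branches in `(...|...)` are attempted left-to-right; the first branch that allows the whole pattern to succeed is taken.
Matches to split on: at [1:3] → 'su'; at [5:7] → 'yz'.
Splitting on the pattern gives 3 pieces.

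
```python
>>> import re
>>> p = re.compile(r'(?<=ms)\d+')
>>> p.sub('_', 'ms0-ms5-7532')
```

The `(?=…)`/`(?<=…)` assertion just peeks at neighbouring text; it doesn't advance the match position.
`sub` substitutes '_' at each match site.

'ms_-ms_-7532'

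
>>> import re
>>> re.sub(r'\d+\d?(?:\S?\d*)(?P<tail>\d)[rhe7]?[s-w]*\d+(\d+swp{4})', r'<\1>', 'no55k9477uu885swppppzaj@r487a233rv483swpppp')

The pattern matches one or more of a digit, then optionally a digit; then optionally a non-whitespace character, then zero or more of a digit (non-capturing group); then a digit (captured as 'tail'); then optionally one of [rhe7], then zero or more of a character in [s-w], then one or more of a digit; then one or more of a digit, then the literal 'sw', then exactly 4 of a literal 'p' (captured).
Matches: at [2:20] → '55k9477uu885swpppp'; at [25:43] → '487a233rv483swpppp'.
Each match is replaced using the text its own group 1 captured.

'no<7>zaj@r<3>'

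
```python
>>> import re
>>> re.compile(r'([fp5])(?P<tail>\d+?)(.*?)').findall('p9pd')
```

[('p', '9', '')]

Because the quantifier is non-greedy, it stops expanding at the earliest point where the rest of the pattern can succeed.
`findall` packs the 3 group values into a tuple for every match.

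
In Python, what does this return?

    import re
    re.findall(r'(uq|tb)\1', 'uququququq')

`\1` is not a pattern — it's the concrete string captured by group 1, re-applied verbatim.
Scanning left to right: at [0:4] match 'uquq', group 1 = 'uq'; at [4:8] match 'uquq', group 1 = 'uq'.
With a single group, `findall` returns only what that group captured — 2 items.

['uq', 'uq']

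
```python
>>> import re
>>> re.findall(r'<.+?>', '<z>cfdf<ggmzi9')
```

['<z>']

Since nothing is captured, `findall` lists the 1 matched substring directly.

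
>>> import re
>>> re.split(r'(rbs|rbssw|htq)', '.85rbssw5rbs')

['.85', 'rbs', 'sw5', 'rbs', '']

Alternation tries branches left to right and keeps the first one that lets the overall match succeed at that position.
Matches to split on: at [3:6] → 'rbs'; at [9:12] → 'rbs'.
Because the pattern has a capturing group, `split` also inserts each captured text between the pieces.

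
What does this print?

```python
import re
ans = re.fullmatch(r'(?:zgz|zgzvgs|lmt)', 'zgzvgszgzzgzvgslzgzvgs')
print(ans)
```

None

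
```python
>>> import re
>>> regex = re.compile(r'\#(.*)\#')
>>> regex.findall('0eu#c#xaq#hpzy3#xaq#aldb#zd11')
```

['c#xaq#hpzy3#xaq#aldb']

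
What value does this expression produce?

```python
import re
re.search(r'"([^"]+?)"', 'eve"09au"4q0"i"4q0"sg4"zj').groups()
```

The match spans [3:9] → '"09au"'.
Captured: group 1 = '09au'.

('09au',)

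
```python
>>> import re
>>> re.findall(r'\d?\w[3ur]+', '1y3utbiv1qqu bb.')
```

['1y3u', 'qu']

The pattern matches optionally a digit; then a word character, then one or more of one of [3ur].
No capturing groups, so `findall` returns the 2 full match strings.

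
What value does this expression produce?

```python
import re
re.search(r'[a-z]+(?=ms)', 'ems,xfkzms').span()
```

(0, 1)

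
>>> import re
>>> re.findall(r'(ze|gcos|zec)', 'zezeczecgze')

Branches in `(...|...)` are attempted left-to-right; the first branch that allows the whole pattern to succeed is taken.
Matches: at [0:2] match 'ze', group 1 = 'ze'; at [2:4] match 'ze', group 1 = 'ze'; at [5:7] match 'ze', group 1 = 'ze'; at [9:11] match 'ze', group 1 = 'ze'.
With a single group, `findall` returns only what that group captured — 4 items.

['ze', 'ze', 'ze', 'ze']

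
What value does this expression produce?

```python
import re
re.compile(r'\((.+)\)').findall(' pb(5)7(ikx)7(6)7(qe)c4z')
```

['5)7(ikx)7(6)7(qe']

Because there's exactly one group, `findall` drops the full match and keeps group 1 from the one hit.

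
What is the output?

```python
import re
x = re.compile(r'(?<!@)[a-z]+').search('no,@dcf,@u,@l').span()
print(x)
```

(0, 2)

The negative lookaround is zero-width — it rules out positions where the adjacent text would match, without consuming anything.
`re.search` tries every starting position until one works.
The match spans [0:2] → 'no'.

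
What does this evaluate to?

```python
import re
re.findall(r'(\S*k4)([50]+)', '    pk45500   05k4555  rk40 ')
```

[('pk4', '5500'), ('05k4', '555'), ('rk4', '0')]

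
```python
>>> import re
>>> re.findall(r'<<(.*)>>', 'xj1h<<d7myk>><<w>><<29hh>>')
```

['d7myk>><<w>><<29hh']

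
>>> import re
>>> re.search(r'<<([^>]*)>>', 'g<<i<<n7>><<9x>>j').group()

'<<i<<n7>>'

Unlike `match`, `search` isn't anchored — it looks for the pattern anywhere in the string.
The match spans [1:10] → '<<i<<n7>>'.
Captured: group 1 = 'i<<n7'.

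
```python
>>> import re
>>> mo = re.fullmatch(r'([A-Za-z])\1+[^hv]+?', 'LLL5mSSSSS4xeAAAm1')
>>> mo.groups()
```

The match spans [0:18] → 'LLL5mSSSSS4xeAAAm1'.
Captured: group 1 = 'L'.

('L',)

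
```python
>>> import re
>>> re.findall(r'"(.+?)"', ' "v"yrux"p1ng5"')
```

['v', 'p1ng5']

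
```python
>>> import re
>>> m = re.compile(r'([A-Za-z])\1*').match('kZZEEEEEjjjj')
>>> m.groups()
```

The backreference `\1` re-matches whatever the first group consumed, character for character.
`re.match` won't scan ahead — the pattern has to work from the very first character.
The match spans [0:1] → 'k'.
Captured: group 1 = 'k'.

('k',)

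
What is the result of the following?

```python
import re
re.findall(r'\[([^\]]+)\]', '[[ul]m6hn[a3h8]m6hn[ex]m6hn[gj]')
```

Matches: at [0:5] match '[[ul]', group 1 = '[ul'; at [9:15] match '[a3h8]', group 1 = 'a3h8'; at [19:23] match '[ex]', group 1 = 'ex'; at [27:31] match '[gj]', group 1 = 'gj'.
Because there's exactly one group, `findall` drops the full match and keeps group 1 from each hit.

['[ul', 'a3h8', 'ex', 'gj']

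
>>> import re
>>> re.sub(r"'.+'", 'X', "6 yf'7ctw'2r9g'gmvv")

Every occurrence is swapped for 'X'.

'6 yfXgmvv'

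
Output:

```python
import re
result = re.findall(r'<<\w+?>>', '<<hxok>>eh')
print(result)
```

['<<hxok>>']

Since nothing is captured, `findall` lists the 1 matched substring directly.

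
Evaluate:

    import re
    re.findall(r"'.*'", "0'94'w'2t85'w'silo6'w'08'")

["'94'w'2t85'w'silo6'w'08'"]

Since nothing is captured, `findall` lists the 1 matched substring directly.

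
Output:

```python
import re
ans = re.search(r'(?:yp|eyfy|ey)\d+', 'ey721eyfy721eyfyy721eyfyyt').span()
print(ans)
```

(0, 5)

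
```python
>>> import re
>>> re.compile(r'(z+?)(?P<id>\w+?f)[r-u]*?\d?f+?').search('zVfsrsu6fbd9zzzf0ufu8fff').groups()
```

('z', 'Vf')

Pattern: one or more of a literal 'z' (lazy) (captured); then one or more of a word character (lazy), then the literal 'f' (captured as 'id'); then zero or more of a character in [r-u] (lazy), then optionally a digit, then one or more of a literal 'f' (lazy).
`re.search` tries every starting position until one works.
The match spans [0:9] → 'zVfsrsu6f'.
Captured: group 1 = 'z', group 2 = 'Vf'.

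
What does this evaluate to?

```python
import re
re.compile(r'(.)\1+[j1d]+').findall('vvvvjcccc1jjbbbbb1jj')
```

['v', 'c', 'b']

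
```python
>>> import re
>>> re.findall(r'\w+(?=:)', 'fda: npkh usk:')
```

['fda', 'usk']

The lookaround is zero-width — it requires the adjacent text to match without consuming it, so the asserted text isn't part of the match.
Matches: at [0:3] → 'fda'; at [10:13] → 'usk'.
Since nothing is captured, `findall` lists the 2 matched substrings directly.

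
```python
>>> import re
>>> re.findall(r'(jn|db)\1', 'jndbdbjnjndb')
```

A backreference is literal: `\1` must see the identical characters the first group matched.
Matches: at [2:6] match 'dbdb', group 1 = 'db'; at [6:10] match 'jnjn', group 1 = 'jn'.
`findall` collects group 1 from each match (2 total).

['db', 'jn']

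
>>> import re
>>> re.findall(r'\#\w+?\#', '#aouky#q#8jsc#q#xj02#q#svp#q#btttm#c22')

['#aouky#', '#8jsc#', '#xj02#', '#svp#', '#btttm#']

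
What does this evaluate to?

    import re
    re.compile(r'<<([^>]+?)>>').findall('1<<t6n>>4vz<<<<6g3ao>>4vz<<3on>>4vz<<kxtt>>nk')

Scanning left to right: at [1:8] match '<<t6n>>', group 1 = 't6n'; at [11:22] match '<<<<6g3ao>>', group 1 = '<<6g3ao'; at [25:32] match '<<3on>>', group 1 = '3on'; at [35:43] match '<<kxtt>>', group 1 = 'kxtt'.
`findall` collects group 1 from each match (4 total).

['t6n', '<<6g3ao', '3on', 'kxtt']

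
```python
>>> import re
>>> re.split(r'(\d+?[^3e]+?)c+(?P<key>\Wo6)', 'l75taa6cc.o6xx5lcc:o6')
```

This matches one or more of a digit (lazy), then one or more of any character except [3e] (lazy) (captured); then one or more of a literal 'c'; then a non-word character, then the literal 'o6' (captured as 'key').
Lazy quantifiers expand one character at a time until the remainder of the pattern can match.
Matches to split on: at [1:12] → '75taa6cc.o6'; at [14:21] → '5lcc:o6'.
`re.split` interleaves the captured-group text with the surrounding fragments.

['l', '75taa6', '.o6', 'xx', '5l', ':o6', '']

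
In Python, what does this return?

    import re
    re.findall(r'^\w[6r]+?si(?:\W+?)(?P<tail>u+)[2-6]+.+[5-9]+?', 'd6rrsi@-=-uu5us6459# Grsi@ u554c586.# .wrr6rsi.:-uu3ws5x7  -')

['uu']

The pattern matches anchored at the start of the string; then a word character, then one or more of one of [6r] (lazy), then the literal 'si'; then one or more of a non-word character (lazy) (non-capturing group); then one or more of a literal 'u' (captured as 'tail'); then one or more of a character in [2-6], then one or more of any character, then one or more of a character in [5-9] (lazy).
One capturing group, so `findall` returns just the captured substring from the one match — 1 in all.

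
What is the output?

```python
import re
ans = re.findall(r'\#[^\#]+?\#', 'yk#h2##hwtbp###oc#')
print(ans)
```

Scanning left to right: at [2:6] → '#h2#'; at [6:13] → '#hwtbp#'; at [14:18] → '#oc#'.
`findall` yields the raw match text (3 of them) because the pattern has no groups.

['#h2#', '#hwtbp#', '#oc#']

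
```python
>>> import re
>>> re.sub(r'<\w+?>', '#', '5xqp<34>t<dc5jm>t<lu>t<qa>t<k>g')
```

'5xqp#t#t#t#t#g'

Matches: at [4:8] → '<34>'; at [9:16] → '<dc5jm>'; at [17:21] → '<lu>'; at [22:26] → '<qa>'; at [27:30] → '<k>'.
Every occurrence is swapped for '#'.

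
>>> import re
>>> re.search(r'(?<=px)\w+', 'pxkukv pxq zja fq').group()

'kukv'

Because the assertion is zero-width, the text it checks is not consumed and won't appear in the result.
`search` walks the string left to right and returns the first match it finds.
The match spans [2:6] → 'kukv'.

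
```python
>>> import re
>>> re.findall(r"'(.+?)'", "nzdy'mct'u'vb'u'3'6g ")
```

With the lazy modifier that quantifier settles for the fewest repetitions that let the rest of the pattern succeed (the atoms after it are unaffected and can still be greedy).
Walking the string: at [4:9] match "'mct'", group 1 = 'mct'; at [10:14] match "'vb'", group 1 = 'vb'; at [15:18] match "'3'", group 1 = '3'.
`findall` collects group 1 from each match (3 total).

['mct', 'vb', '3']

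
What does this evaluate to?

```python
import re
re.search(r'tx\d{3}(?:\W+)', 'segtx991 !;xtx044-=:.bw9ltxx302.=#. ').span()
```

(3, 11)

This matches the literal 'tx', then exactly 3 of a digit; then one or more of a non-word character (non-capturing group).
`search` walks the string left to right and returns the first match it finds.
The match spans [3:11] → 'tx991 !;'.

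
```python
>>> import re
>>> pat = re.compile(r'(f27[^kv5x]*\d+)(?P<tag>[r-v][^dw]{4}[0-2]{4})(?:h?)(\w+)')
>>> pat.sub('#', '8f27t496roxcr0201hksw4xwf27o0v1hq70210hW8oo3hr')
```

'8#'

Pattern: the literal 'f27', then zero or more of any character except [kv5x], then one or more of a digit (captured); then a character in [r-v], then exactly 4 of any character except [dw], then exactly 4 of a character in [0-2] (captured as 'tag'); then optionally a literal 'h' (non-capturing group); then one or more of a word character (captured).
Matches: at [1:46] → 'f27t496roxcr0201hksw4xwf27o0v1hq70210hW8oo3hr'.
Every occurrence is swapped for '#'.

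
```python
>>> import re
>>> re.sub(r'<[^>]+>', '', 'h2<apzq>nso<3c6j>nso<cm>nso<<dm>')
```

'h2nsonsonso'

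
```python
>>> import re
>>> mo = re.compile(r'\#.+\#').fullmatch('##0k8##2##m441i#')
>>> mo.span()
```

(0, 16)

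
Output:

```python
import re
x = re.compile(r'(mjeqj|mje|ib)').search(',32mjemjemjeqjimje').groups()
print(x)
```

('mje',)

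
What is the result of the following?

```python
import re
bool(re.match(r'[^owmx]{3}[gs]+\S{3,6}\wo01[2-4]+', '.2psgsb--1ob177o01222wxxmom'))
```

False

This matches exactly 3 of any character except [owmx], then one or more of one of [gs], then 3 to 6 of a non-whitespace character; then a word character, then the literal 'o01', then one or more of a character in [2-4].
With `match`, the pattern is implicitly anchored at the beginning.
Here the pattern fails at index 0, so the call returns None, and `bool(None)` is False.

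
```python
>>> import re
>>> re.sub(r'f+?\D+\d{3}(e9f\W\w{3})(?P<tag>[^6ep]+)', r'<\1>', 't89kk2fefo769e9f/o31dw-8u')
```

The pattern matches one or more of a literal 'f' (lazy), then one or more of a non-digit, then exactly 3 of a digit; then the literal 'e9f', then a non-word character, then exactly 3 of a word character (captured); then one or more of any character except [6ep] (captured as 'tag').
The replacement refers to a captured group, so each match is rewritten using its own captured text.

't89kk2<e9f/o31>'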